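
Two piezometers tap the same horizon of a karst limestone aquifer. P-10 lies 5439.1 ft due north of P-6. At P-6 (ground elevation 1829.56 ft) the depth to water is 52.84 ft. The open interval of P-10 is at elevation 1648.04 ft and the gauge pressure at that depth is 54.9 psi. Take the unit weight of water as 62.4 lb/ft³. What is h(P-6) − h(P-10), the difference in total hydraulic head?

Δh ≈ 1.99 ft

Total head at P-6: h = 1829.56 − 52.84 = 1776.72 ft.
Pressure head at P-10: ψ = 144·P/γ = 144 × 54.9 / 62.4 = 126.69 ft.
Total head at P-10: h = z + ψ = 1648.04 + 126.69 = 1774.73 ft.
Head difference: h(P-6) − h(P-10) = 1776.72 − 1774.73 = 1.99 ft.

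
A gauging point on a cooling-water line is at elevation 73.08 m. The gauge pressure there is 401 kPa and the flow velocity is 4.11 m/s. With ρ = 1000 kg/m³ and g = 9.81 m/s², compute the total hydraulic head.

Pressure head ψ = P/(ρg) = 401×1000 / (1000 × 9.81) = 40.88 m.
Velocity head = v²/(2g) = 4.11² / (2 × 9.81) = 0.861 m.
h = z + ψ + v²/(2g) = 73.08 + 40.88 + 0.861 = 114.82 m.

h ≈ 114.82 m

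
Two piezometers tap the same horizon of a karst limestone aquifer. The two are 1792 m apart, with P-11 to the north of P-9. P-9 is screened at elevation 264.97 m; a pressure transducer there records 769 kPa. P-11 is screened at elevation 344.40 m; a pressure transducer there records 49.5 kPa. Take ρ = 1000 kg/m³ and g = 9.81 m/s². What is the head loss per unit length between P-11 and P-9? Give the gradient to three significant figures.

i ≈ 0.00340 m/m

Pressure head at P-9: ψ = P/(ρg) = 769×1000 / (1000 × 9.81) = 78.39 m.
Total head at P-9: h = z + ψ = 264.97 + 78.39 = 343.36 m.
Pressure head at P-11: ψ = P/(ρg) = 49.5×1000 / (1000 × 9.81) = 5.05 m.
Total head at P-11: h = z + ψ = 344.40 + 5.05 = 349.45 m.
Head difference: h(P-9) − h(P-11) = 343.36 − 349.45 = -6.09 m.
Hydraulic gradient: i = |Δh| / L = 6.09 / 1792 = 0.00340.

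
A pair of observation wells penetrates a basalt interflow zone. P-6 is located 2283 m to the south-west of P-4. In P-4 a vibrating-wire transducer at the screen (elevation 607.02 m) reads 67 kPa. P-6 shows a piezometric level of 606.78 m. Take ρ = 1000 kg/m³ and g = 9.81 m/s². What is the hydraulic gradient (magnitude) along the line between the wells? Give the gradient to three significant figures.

Pressure head at P-4: ψ = P/(ρg) = 67×1000 / (1000 × 9.81) = 6.83 m.
Total head at P-4: h = z + ψ = 607.02 + 6.83 = 613.85 m.
Total head at P-6: h = 606.78 m (water level in the piezometer is the total head).
Head difference: h(P-4) − h(P-6) = 613.85 − 606.78 = 7.07 m.
Hydraulic gradient: i = |Δh| / L = 7.07 / 2283 = 0.00310.

i ≈ 0.00310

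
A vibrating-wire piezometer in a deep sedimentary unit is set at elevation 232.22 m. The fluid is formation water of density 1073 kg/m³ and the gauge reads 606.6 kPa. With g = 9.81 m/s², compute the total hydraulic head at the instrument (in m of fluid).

h ≈ 289.85 m

ψ = P/(ρg) = 606.6×1000 / (1073 × 9.81) = 57.63 m.
h = z + ψ = 232.22 + 57.63 = 289.85 m.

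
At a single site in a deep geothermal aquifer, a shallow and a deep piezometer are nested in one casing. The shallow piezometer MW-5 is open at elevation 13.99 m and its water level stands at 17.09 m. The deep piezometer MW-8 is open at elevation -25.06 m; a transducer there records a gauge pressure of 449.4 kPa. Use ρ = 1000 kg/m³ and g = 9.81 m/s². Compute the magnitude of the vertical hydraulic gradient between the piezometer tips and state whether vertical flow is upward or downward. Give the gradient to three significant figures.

Total head at MW-5: h = 17.09 m (water level in the standpipe).
Pressure head at MW-8: ψ = P/(ρg) = 449.4×1000 / (1000 × 9.81) = 45.81 m.
Total head at MW-8: h = z + ψ = -25.06 + 45.81 = 20.75 m.
Δh = h(MW-5) − h(MW-8) = 17.09 − 20.75 = -3.66 m.
Vertical separation Δz = 13.99 − (-25.06) = 39.05 m.
|i_v| = |Δh| / Δz = 3.66 / 39.05 = 0.0937.
Head is higher in the deep piezometer, so vertical flow is upward (discharge condition).

|i_v| ≈ 0.0937; vertical flow is upward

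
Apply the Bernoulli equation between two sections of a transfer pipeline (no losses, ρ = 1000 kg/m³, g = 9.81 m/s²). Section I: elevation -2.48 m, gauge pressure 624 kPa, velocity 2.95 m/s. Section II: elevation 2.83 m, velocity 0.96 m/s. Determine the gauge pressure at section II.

Pressure head at I: ψ₁ = P₁/(ρg) = 624×1000 / (1000 × 9.81) = 63.61 m.
Velocity heads: v₁²/2g = 2.95²/19.62 = 0.444 m; v₂²/2g = 0.96²/19.62 = 0.047 m.
Total head H = z₁ + ψ₁ + v₁²/2g = -2.48 + 63.61 + 0.444 = 61.57 m.
ψ₂ = H − z₂ − v₂²/2g = 61.57 − 2.83 − 0.047 = 58.69 m.
P₂ = ρgψ₂ = 1000 × 9.81 × 58.69 ≈ 576 kPa.

P₂ ≈ 576 kPa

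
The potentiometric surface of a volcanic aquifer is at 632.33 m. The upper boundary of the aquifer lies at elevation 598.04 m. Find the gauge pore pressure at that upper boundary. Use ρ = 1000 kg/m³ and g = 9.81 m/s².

Pressure head at the aquifer top: ψ = h − z = 632.33 − 598.04 = 34.29 m.
P = ρgψ = 1000 × 9.81 × 34.29 = 336385 Pa ≈ 336 kPa.

P ≈ 336 kPa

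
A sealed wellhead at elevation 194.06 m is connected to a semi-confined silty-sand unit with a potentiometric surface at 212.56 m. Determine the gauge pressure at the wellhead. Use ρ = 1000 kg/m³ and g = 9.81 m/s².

Head above the cap: Δh = 212.56 − 194.06 = 18.50 m.
P = ρgΔh = 1000 × 9.81 × 18.50 = 181485 Pa ≈ 181 kPa.

P ≈ 181 kPa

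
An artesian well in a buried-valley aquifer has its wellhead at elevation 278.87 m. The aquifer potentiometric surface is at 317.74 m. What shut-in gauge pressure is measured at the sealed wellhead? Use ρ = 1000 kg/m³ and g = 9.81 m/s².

P ≈ 381 kPa

Head above the cap: Δh = 317.74 − 278.87 = 38.87 m.
P = ρgΔh = 1000 × 9.81 × 38.87 = 381315 Pa ≈ 381 kPa.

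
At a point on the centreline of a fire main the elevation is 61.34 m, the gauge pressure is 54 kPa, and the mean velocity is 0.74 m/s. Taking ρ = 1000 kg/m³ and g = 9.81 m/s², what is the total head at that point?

h ≈ 66.87 m

Pressure head ψ = P/(ρg) = 54×1000 / (1000 × 9.81) = 5.50 m.
Velocity head = v²/(2g) = 0.74² / (2 × 9.81) = 0.028 m.
h = z + ψ + v²/(2g) = 61.34 + 5.50 + 0.028 = 66.87 m.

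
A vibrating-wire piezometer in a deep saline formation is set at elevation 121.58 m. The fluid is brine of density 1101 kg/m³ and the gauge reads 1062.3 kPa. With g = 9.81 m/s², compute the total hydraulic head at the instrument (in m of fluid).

ψ = P/(ρg) = 1062.3×1000 / (1101 × 9.81) = 98.35 m.
h = z + ψ = 121.58 + 98.35 = 219.93 m.

h ≈ 219.93 m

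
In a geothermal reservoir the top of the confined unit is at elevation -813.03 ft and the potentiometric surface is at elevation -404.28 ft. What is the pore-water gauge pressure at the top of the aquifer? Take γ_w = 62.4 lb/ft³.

P ≈ 177 psi

Pressure head at the aquifer top: ψ = h − z = -404.28 − (-813.03) = 408.75 ft.
P = γψ/144 = 62.4 × 408.75 / 144 = 177 psi.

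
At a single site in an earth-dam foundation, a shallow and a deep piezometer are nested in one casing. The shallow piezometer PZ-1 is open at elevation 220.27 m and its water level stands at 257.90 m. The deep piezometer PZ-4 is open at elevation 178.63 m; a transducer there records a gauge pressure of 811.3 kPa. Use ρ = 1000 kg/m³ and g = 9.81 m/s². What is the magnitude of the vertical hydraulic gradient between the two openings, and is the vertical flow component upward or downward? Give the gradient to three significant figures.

Total head at PZ-1: h = 257.90 m (water level in the standpipe).
Pressure head at PZ-4: ψ = P/(ρg) = 811.3×1000 / (1000 × 9.81) = 82.70 m.
Total head at PZ-4: h = z + ψ = 178.63 + 82.70 = 261.33 m.
Δh = h(PZ-1) − h(PZ-4) = 257.90 − 261.33 = -3.43 m.
Vertical separation Δz = 220.27 − 178.63 = 41.64 m.
|i_v| = |Δh| / Δz = 3.43 / 41.64 = 0.0824.
Head is higher in the deep piezometer, so vertical flow is upward (discharge condition).

|i_v| ≈ 0.0824; vertical flow is upward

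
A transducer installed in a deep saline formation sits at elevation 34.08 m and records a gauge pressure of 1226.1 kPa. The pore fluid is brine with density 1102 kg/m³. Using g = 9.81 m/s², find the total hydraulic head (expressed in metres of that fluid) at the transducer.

h ≈ 147.50 m

ψ = P/(ρg) = 1226.1×1000 / (1102 × 9.81) = 113.42 m.
h = z + ψ = 34.08 + 113.42 = 147.50 m.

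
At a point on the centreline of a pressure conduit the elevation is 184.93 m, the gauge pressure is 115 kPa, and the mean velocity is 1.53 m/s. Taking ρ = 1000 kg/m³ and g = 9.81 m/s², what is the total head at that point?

Pressure head ψ = P/(ρg) = 115×1000 / (1000 × 9.81) = 11.72 m.
Velocity head = v²/(2g) = 1.53² / (2 × 9.81) = 0.119 m.
h = z + ψ + v²/(2g) = 184.93 + 11.72 + 0.119 = 196.77 m.

h ≈ 196.77 m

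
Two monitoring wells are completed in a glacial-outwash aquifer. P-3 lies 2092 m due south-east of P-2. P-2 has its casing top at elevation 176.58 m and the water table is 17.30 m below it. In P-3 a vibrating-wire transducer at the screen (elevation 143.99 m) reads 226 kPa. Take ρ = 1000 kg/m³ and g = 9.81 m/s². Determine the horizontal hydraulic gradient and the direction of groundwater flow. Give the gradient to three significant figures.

Total head at P-2: h = 176.58 − 17.30 = 159.28 m.
Pressure head at P-3: ψ = P/(ρg) = 226×1000 / (1000 × 9.81) = 23.04 m.
Total head at P-3: h = z + ψ = 143.99 + 23.04 = 167.03 m.
Head difference: h(P-2) − h(P-3) = 159.28 − 167.03 = -7.75 m.
Hydraulic gradient: i = |Δh| / L = 7.75 / 2092 = 0.00370.
Flow is from higher to lower head: from P-3 toward P-2, i.e. toward the north-west.

i ≈ 0.00370; groundwater flows toward the north-west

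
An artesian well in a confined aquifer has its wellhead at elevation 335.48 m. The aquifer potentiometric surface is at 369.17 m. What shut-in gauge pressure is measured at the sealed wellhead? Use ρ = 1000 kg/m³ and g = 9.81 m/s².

P ≈ 330 kPa

Head above the cap: Δh = 369.17 − 335.48 = 33.69 m.
P = ρgΔh = 1000 × 9.81 × 33.69 = 330499 Pa ≈ 330 kPa.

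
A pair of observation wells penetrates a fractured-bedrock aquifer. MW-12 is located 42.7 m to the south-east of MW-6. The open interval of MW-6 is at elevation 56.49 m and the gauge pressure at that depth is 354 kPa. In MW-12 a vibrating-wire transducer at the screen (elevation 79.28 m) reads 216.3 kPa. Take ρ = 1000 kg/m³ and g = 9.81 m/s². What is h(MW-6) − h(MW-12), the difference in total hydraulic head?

Δh ≈ -8.75 m

Pressure head at MW-6: ψ = P/(ρg) = 354×1000 / (1000 × 9.81) = 36.09 m.
Total head at MW-6: h = z + ψ = 56.49 + 36.09 = 92.58 m.
Pressure head at MW-12: ψ = P/(ρg) = 216.3×1000 / (1000 × 9.81) = 22.05 m.
Total head at MW-12: h = z + ψ = 79.28 + 22.05 = 101.33 m.
Head difference: h(MW-6) − h(MW-12) = 92.58 − 101.33 = -8.75 m.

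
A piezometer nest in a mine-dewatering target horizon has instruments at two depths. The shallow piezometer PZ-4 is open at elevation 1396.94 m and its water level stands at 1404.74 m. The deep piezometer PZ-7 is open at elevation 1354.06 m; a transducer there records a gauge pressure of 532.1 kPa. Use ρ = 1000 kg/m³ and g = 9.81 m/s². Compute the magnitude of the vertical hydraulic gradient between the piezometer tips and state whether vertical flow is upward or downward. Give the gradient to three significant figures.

|i_v| ≈ 0.0830; vertical flow is upward

Total head at PZ-4: h = 1404.74 m (water level in the standpipe).
Pressure head at PZ-7: ψ = P/(ρg) = 532.1×1000 / (1000 × 9.81) = 54.24 m.
Total head at PZ-7: h = z + ψ = 1354.06 + 54.24 = 1408.30 m.
Δh = h(PZ-4) − h(PZ-7) = 1404.74 − 1408.30 = -3.56 m.
Vertical separation Δz = 1396.94 − 1354.06 = 42.88 m.
|i_v| = |Δh| / Δz = 3.56 / 42.88 = 0.0830.
Head is higher in the deep piezometer, so vertical flow is upward (discharge condition).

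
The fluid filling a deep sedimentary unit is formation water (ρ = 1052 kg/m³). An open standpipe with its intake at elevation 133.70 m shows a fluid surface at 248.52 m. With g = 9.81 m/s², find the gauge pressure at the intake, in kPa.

P ≈ 1180 kPa

Pressure head ψ = h − z = 248.52 − 133.70 = 114.82 m.
P = ρgψ = 1052 × 9.81 × 114.82 = 1184956 Pa ≈ 1180 kPa.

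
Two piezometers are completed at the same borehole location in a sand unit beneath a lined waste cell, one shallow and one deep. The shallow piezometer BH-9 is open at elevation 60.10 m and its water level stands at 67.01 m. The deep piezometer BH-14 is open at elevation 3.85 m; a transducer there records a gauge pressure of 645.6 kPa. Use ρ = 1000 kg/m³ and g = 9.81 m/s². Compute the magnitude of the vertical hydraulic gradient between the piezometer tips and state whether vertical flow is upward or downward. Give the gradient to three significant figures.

|i_v| ≈ 0.0471; vertical flow is upward

Total head at BH-9: h = 67.01 m (water level in the standpipe).
Pressure head at BH-14: ψ = P/(ρg) = 645.6×1000 / (1000 × 9.81) = 65.81 m.
Total head at BH-14: h = z + ψ = 3.85 + 65.81 = 69.66 m.
Δh = h(BH-9) − h(BH-14) = 67.01 − 69.66 = -2.65 m.
Vertical separation Δz = 60.10 − 3.85 = 56.25 m.
|i_v| = |Δh| / Δz = 2.65 / 56.25 = 0.0471.
Head is higher in the deep piezometer, so vertical flow is upward (discharge condition).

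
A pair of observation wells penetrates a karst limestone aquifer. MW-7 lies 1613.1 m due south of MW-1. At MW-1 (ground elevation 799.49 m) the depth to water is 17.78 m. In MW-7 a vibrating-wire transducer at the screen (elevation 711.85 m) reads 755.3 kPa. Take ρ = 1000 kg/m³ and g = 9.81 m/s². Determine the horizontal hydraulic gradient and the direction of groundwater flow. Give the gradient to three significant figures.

i ≈ 0.00442; groundwater flows toward the north

Total head at MW-1: h = 799.49 − 17.78 = 781.71 m.
Pressure head at MW-7: ψ = P/(ρg) = 755.3×1000 / (1000 × 9.81) = 76.99 m.
Total head at MW-7: h = z + ψ = 711.85 + 76.99 = 788.84 m.
Head difference: h(MW-1) − h(MW-7) = 781.71 − 788.84 = -7.13 m.
Hydraulic gradient: i = |Δh| / L = 7.13 / 1613.1 = 0.00442.
Flow is from higher to lower head: from MW-7 toward MW-1, i.e. toward the north.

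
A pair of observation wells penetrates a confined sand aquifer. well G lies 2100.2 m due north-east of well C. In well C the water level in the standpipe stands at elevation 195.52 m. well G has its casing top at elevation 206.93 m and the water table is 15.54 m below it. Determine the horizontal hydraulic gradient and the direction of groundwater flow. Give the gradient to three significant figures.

Total head at well C: h = 195.52 m (water level in the piezometer is the total head).
Total head at well G: h = 206.93 − 15.54 = 191.39 m.
Head difference: h(well C) − h(well G) = 195.52 − 191.39 = 4.13 m.
Hydraulic gradient: i = |Δh| / L = 4.13 / 2100.2 = 0.00197.
Flow is from higher to lower head: from well C toward well G, i.e. toward the north-east.

i ≈ 0.00197; groundwater flows toward the north-east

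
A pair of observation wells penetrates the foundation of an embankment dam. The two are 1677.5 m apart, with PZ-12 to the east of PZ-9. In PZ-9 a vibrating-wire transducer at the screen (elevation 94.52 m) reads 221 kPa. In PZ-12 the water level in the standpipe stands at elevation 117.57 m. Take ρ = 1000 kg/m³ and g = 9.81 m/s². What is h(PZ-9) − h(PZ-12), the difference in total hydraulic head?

Δh ≈ -0.52 m

Pressure head at PZ-9: ψ = P/(ρg) = 221×1000 / (1000 × 9.81) = 22.53 m.
Total head at PZ-9: h = z + ψ = 94.52 + 22.53 = 117.05 m.
Total head at PZ-12: h = 117.57 m (water level in the piezometer is the total head).
Head difference: h(PZ-9) − h(PZ-12) = 117.05 − 117.57 = -0.52 m.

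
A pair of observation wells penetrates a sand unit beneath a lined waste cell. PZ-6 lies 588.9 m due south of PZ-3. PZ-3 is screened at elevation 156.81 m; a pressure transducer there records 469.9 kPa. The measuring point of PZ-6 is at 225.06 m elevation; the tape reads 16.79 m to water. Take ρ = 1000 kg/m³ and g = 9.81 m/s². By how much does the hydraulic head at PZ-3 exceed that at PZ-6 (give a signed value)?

Δh ≈ -3.56 m

Pressure head at PZ-3: ψ = P/(ρg) = 469.9×1000 / (1000 × 9.81) = 47.90 m.
Total head at PZ-3: h = z + ψ = 156.81 + 47.90 = 204.71 m.
Total head at PZ-6: h = 225.06 − 16.79 = 208.27 m.
Head difference: h(PZ-3) − h(PZ-6) = 204.71 − 208.27 = -3.56 m.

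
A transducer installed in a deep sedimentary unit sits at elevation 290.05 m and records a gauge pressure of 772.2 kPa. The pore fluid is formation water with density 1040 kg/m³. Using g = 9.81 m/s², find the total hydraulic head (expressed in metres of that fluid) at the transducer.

ψ = P/(ρg) = 772.2×1000 / (1040 × 9.81) = 75.69 m.
h = z + ψ = 290.05 + 75.69 = 365.74 m.

h ≈ 365.74 m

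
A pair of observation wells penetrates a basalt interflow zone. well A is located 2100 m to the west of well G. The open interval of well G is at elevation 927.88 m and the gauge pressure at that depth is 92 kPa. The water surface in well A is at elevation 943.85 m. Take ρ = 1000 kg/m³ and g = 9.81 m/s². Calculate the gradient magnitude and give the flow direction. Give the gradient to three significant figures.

i ≈ 0.00314; groundwater flows toward the east

Pressure head at well G: ψ = P/(ρg) = 92×1000 / (1000 × 9.81) = 9.38 m.
Total head at well G: h = z + ψ = 927.88 + 9.38 = 937.26 m.
Total head at well A: h = 943.85 m (water level in the piezometer is the total head).
Head difference: h(well G) − h(well A) = 937.26 − 943.85 = -6.59 m.
Hydraulic gradient: i = |Δh| / L = 6.59 / 2100 = 0.00314.
Flow is from higher to lower head: from well A toward well G, i.e. toward the east.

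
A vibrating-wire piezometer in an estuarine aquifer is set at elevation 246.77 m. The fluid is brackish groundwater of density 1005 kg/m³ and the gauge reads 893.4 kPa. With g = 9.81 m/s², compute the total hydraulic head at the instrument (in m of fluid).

ψ = P/(ρg) = 893.4×1000 / (1005 × 9.81) = 90.62 m.
h = z + ψ = 246.77 + 90.62 = 337.39 m.

h ≈ 337.39 m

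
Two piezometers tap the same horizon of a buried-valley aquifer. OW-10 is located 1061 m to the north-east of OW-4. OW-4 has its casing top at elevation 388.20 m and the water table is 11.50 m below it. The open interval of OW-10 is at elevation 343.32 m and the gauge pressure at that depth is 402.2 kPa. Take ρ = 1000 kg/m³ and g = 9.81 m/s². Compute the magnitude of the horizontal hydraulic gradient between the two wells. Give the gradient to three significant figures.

i ≈ 0.00718

Total head at OW-4: h = 388.20 − 11.50 = 376.70 m.
Pressure head at OW-10: ψ = P/(ρg) = 402.2×1000 / (1000 × 9.81) = 41.00 m.
Total head at OW-10: h = z + ψ = 343.32 + 41.00 = 384.32 m.
Head difference: h(OW-4) − h(OW-10) = 376.70 − 384.32 = -7.62 m.
Hydraulic gradient: i = |Δh| / L = 7.62 / 1061 = 0.00718.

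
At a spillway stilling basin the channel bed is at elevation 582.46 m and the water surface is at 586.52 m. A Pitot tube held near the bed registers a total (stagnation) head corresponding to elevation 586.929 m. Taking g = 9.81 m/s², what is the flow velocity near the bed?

Near the bed, under hydrostatic conditions, the piezometric head (z + ψ) equals the free-surface elevation, 586.52 m.
Velocity head = total − piezometric = 586.929 − 586.52 = 0.409 m.
v = √(2g·h_v) = √(2 × 9.81 × 0.409) = 2.83 m/s.

v ≈ 2.83 m/s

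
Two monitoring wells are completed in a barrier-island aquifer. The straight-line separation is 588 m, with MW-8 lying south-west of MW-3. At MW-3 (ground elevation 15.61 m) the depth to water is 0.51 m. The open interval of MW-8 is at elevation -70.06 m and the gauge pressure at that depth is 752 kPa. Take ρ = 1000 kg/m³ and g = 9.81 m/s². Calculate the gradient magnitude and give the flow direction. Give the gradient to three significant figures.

Total head at MW-3: h = 15.61 − 0.51 = 15.10 m.
Pressure head at MW-8: ψ = P/(ρg) = 752×1000 / (1000 × 9.81) = 76.66 m.
Total head at MW-8: h = z + ψ = -70.06 + 76.66 = 6.60 m.
Head difference: h(MW-3) − h(MW-8) = 15.10 − 6.60 = 8.50 m.
Hydraulic gradient: i = |Δh| / L = 8.50 / 588 = 0.0145.
Flow is from higher to lower head: from MW-3 toward MW-8, i.e. toward the south-west.

i ≈ 0.0145; groundwater flows toward the south-west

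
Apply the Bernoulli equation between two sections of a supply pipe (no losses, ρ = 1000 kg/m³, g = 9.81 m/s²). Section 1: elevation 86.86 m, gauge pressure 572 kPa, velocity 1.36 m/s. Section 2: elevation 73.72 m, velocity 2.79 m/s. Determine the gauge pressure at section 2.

P₂ ≈ 698 kPa

Pressure head at 1: ψ₁ = P₁/(ρg) = 572×1000 / (1000 × 9.81) = 58.31 m.
Velocity heads: v₁²/2g = 1.36²/19.62 = 0.094 m; v₂²/2g = 2.79²/19.62 = 0.397 m.
Total head H = z₁ + ψ₁ + v₁²/2g = 86.86 + 58.31 + 0.094 = 145.26 m.
ψ₂ = H − z₂ − v₂²/2g = 145.26 − 73.72 − 0.397 = 71.14 m.
P₂ = ρgψ₂ = 1000 × 9.81 × 71.14 ≈ 698 kPa.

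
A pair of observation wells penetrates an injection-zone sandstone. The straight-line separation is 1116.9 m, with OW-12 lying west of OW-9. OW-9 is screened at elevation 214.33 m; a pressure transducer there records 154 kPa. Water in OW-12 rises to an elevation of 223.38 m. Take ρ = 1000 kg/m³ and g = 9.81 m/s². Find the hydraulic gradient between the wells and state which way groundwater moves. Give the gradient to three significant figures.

Pressure head at OW-9: ψ = P/(ρg) = 154×1000 / (1000 × 9.81) = 15.70 m.
Total head at OW-9: h = z + ψ = 214.33 + 15.70 = 230.03 m.
Total head at OW-12: h = 223.38 m (water level in the piezometer is the total head).
Head difference: h(OW-9) − h(OW-12) = 230.03 − 223.38 = 6.65 m.
Hydraulic gradient: i = |Δh| / L = 6.65 / 1116.9 = 0.00595.
Flow is from higher to lower head: from OW-9 toward OW-12, i.e. toward the west.

i ≈ 0.00595; groundwater flows toward the west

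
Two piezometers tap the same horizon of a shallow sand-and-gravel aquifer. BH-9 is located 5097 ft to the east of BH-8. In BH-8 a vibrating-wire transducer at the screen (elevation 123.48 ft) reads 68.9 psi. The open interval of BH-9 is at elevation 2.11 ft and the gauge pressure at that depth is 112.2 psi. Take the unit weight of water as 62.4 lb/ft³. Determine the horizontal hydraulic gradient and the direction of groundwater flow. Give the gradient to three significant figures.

i ≈ 0.00421; groundwater flows toward the east

Pressure head at BH-8: ψ = 144·P/γ = 144 × 68.9 / 62.4 = 159.00 ft.
Total head at BH-8: h = z + ψ = 123.48 + 159.00 = 282.48 ft.
Pressure head at BH-9: ψ = 144·P/γ = 144 × 112.2 / 62.4 = 258.92 ft.
Total head at BH-9: h = z + ψ = 2.11 + 258.92 = 261.03 ft.
Head difference: h(BH-8) − h(BH-9) = 282.48 − 261.03 = 21.45 ft.
Hydraulic gradient: i = |Δh| / L = 21.45 / 5097 = 0.00421.
Flow is from higher to lower head: from BH-8 toward BH-9, i.e. toward the east.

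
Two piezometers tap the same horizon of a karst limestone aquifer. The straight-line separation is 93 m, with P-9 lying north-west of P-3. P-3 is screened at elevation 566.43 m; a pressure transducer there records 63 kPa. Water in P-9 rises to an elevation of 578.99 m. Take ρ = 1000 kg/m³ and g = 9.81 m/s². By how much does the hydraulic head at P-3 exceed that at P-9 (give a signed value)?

Δh ≈ -6.14 m

Pressure head at P-3: ψ = P/(ρg) = 63×1000 / (1000 × 9.81) = 6.42 m.
Total head at P-3: h = z + ψ = 566.43 + 6.42 = 572.85 m.
Total head at P-9: h = 578.99 m (water level in the piezometer is the total head).
Head difference: h(P-3) − h(P-9) = 572.85 − 578.99 = -6.14 m.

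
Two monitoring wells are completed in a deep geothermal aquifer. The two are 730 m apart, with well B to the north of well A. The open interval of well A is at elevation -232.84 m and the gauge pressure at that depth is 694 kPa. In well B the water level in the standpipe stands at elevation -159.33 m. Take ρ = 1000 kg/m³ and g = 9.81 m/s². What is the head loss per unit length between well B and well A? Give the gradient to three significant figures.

Pressure head at well A: ψ = P/(ρg) = 694×1000 / (1000 × 9.81) = 70.74 m.
Total head at well A: h = z + ψ = -232.84 + 70.74 = -162.10 m.
Total head at well B: h = -159.33 m (water level in the piezometer is the total head).
Head difference: h(well A) − h(well B) = -162.10 − (-159.33) = -2.77 m.
Hydraulic gradient: i = |Δh| / L = 2.77 / 730 = 0.00379.

i ≈ 0.00379 m/m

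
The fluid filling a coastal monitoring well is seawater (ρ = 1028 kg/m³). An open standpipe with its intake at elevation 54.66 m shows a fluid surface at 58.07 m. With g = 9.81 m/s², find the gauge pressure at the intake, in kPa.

P ≈ 34.4 kPa

Pressure head ψ = h − z = 58.07 − 54.66 = 3.41 m.
P = ρgψ = 1028 × 9.81 × 3.41 = 34389 Pa ≈ 34.4 kPa.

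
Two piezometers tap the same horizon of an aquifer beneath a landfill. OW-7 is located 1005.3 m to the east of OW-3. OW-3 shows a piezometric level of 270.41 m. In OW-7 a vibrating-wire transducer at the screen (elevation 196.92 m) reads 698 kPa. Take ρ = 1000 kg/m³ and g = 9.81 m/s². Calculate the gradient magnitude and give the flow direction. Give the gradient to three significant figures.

i ≈ 0.00233; groundwater flows toward the east

Total head at OW-3: h = 270.41 m (water level in the piezometer is the total head).
Pressure head at OW-7: ψ = P/(ρg) = 698×1000 / (1000 × 9.81) = 71.15 m.
Total head at OW-7: h = z + ψ = 196.92 + 71.15 = 268.07 m.
Head difference: h(OW-3) − h(OW-7) = 270.41 − 268.07 = 2.34 m.
Hydraulic gradient: i = |Δh| / L = 2.34 / 1005.3 = 0.00233.
Flow is from higher to lower head: from OW-3 toward OW-7, i.e. toward the east.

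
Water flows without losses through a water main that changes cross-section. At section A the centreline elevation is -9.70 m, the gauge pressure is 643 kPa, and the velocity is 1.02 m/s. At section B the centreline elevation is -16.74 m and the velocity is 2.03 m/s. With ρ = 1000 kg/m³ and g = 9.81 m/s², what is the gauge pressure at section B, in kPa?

Pressure head at A: ψ₁ = P₁/(ρg) = 643×1000 / (1000 × 9.81) = 65.55 m.
Velocity heads: v₁²/2g = 1.02²/19.62 = 0.053 m; v₂²/2g = 2.03²/19.62 = 0.210 m.
Total head H = z₁ + ψ₁ + v₁²/2g = -9.70 + 65.55 + 0.053 = 55.90 m.
ψ₂ = H − z₂ − v₂²/2g = 55.90 − (-16.74) − 0.210 = 72.43 m.
P₂ = ρgψ₂ = 1000 × 9.81 × 72.43 ≈ 711 kPa.

P₂ ≈ 711 kPa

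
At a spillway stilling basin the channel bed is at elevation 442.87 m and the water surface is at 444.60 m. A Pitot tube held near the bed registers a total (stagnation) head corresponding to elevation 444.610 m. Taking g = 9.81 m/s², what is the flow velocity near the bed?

Near the bed, under hydrostatic conditions, the piezometric head (z + ψ) equals the free-surface elevation, 444.60 m.
Velocity head = total − piezometric = 444.610 − 444.60 = 0.010 m.
v = √(2g·h_v) = √(2 × 9.81 × 0.010) = 0.443 m/s.

v ≈ 0.443 m/s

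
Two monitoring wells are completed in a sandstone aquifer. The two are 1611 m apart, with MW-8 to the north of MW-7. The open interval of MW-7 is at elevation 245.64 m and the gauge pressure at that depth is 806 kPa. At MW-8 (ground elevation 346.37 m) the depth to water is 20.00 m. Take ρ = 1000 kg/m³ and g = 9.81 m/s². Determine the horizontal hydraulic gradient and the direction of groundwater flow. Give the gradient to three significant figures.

Pressure head at MW-7: ψ = P/(ρg) = 806×1000 / (1000 × 9.81) = 82.16 m.
Total head at MW-7: h = z + ψ = 245.64 + 82.16 = 327.80 m.
Total head at MW-8: h = 346.37 − 20.00 = 326.37 m.
Head difference: h(MW-7) − h(MW-8) = 327.80 − 326.37 = 1.43 m.
Hydraulic gradient: i = |Δh| / L = 1.43 / 1611 = 0.000888.
Flow is from higher to lower head: from MW-7 toward MW-8, i.e. toward the north.

i ≈ 0.000888; groundwater flows toward the north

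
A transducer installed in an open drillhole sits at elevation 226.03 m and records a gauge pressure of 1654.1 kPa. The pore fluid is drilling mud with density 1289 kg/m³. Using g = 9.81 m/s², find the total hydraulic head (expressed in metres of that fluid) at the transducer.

h ≈ 356.84 m

ψ = P/(ρg) = 1654.1×1000 / (1289 × 9.81) = 130.81 m.
h = z + ψ = 226.03 + 130.81 = 356.84 m.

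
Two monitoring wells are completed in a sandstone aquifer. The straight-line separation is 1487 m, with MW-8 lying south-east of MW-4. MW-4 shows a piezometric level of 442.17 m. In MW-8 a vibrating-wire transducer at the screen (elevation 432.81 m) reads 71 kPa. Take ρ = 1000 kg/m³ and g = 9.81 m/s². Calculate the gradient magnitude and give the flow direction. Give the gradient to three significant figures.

Total head at MW-4: h = 442.17 m (water level in the piezometer is the total head).
Pressure head at MW-8: ψ = P/(ρg) = 71×1000 / (1000 × 9.81) = 7.24 m.
Total head at MW-8: h = z + ψ = 432.81 + 7.24 = 440.05 m.
Head difference: h(MW-4) − h(MW-8) = 442.17 − 440.05 = 2.12 m.
Hydraulic gradient: i = |Δh| / L = 2.12 / 1487 = 0.00143.
Flow is from higher to lower head: from MW-4 toward MW-8, i.e. toward the south-east.

i ≈ 0.00143; groundwater flows toward the south-east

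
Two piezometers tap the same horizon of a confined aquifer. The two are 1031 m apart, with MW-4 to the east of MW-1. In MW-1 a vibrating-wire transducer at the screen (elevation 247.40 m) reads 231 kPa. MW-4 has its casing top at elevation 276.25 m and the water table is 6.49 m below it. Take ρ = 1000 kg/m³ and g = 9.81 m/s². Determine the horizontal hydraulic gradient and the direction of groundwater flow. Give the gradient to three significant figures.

i ≈ 0.00115; groundwater flows toward the east

Pressure head at MW-1: ψ = P/(ρg) = 231×1000 / (1000 × 9.81) = 23.55 m.
Total head at MW-1: h = z + ψ = 247.40 + 23.55 = 270.95 m.
Total head at MW-4: h = 276.25 − 6.49 = 269.76 m.
Head difference: h(MW-1) − h(MW-4) = 270.95 − 269.76 = 1.19 m.
Hydraulic gradient: i = |Δh| / L = 1.19 / 1031 = 0.00115.
Flow is from higher to lower head: from MW-1 toward MW-4, i.e. toward the east.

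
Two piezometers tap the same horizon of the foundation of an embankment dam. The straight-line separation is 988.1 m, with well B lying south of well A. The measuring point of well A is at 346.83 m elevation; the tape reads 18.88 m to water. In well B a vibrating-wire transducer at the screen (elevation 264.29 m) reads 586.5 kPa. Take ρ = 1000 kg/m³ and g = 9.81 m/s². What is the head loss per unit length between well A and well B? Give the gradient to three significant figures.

Total head at well A: h = 346.83 − 18.88 = 327.95 m.
Pressure head at well B: ψ = P/(ρg) = 586.5×1000 / (1000 × 9.81) = 59.79 m.
Total head at well B: h = z + ψ = 264.29 + 59.79 = 324.08 m.
Head difference: h(well A) − h(well B) = 327.95 − 324.08 = 3.87 m.
Hydraulic gradient: i = |Δh| / L = 3.87 / 988.1 = 0.00392.

i ≈ 0.00392 m/m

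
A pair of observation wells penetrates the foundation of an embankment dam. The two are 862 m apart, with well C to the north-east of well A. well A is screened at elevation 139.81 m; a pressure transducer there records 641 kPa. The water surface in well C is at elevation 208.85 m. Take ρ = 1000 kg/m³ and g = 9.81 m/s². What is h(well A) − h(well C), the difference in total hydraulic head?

Δh ≈ -3.70 m

Pressure head at well A: ψ = P/(ρg) = 641×1000 / (1000 × 9.81) = 65.34 m.
Total head at well A: h = z + ψ = 139.81 + 65.34 = 205.15 m.
Total head at well C: h = 208.85 m (water level in the piezometer is the total head).
Head difference: h(well A) − h(well C) = 205.15 − 208.85 = -3.70 m.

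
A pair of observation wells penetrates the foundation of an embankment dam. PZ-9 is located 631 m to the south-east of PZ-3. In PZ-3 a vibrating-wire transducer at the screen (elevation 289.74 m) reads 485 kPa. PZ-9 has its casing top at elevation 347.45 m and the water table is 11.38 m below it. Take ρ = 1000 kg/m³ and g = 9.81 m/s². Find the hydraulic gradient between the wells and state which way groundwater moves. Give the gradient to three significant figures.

Pressure head at PZ-3: ψ = P/(ρg) = 485×1000 / (1000 × 9.81) = 49.44 m.
Total head at PZ-3: h = z + ψ = 289.74 + 49.44 = 339.18 m.
Total head at PZ-9: h = 347.45 − 11.38 = 336.07 m.
Head difference: h(PZ-3) − h(PZ-9) = 339.18 − 336.07 = 3.11 m.
Hydraulic gradient: i = |Δh| / L = 3.11 / 631 = 0.00493.
Flow is from higher to lower head: from PZ-3 toward PZ-9, i.e. toward the south-east.

i ≈ 0.00493; groundwater flows toward the south-east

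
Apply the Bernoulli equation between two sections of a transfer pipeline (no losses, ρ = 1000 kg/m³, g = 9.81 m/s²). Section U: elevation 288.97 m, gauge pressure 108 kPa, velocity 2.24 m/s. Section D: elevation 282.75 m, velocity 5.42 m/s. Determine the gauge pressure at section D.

P₂ ≈ 157 kPa

Pressure head at U: ψ₁ = P₁/(ρg) = 108×1000 / (1000 × 9.81) = 11.01 m.
Velocity heads: v₁²/2g = 2.24²/19.62 = 0.256 m; v₂²/2g = 5.42²/19.62 = 1.497 m.
Total head H = z₁ + ψ₁ + v₁²/2g = 288.97 + 11.01 + 0.256 = 300.24 m.
ψ₂ = H − z₂ − v₂²/2g = 300.24 − 282.75 − 1.497 = 15.99 m.
P₂ = ρgψ₂ = 1000 × 9.81 × 15.99 ≈ 157 kPa.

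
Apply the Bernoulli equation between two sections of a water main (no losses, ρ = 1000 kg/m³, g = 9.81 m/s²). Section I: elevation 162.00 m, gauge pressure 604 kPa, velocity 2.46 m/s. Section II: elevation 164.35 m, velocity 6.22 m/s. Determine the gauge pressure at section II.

Pressure head at I: ψ₁ = P₁/(ρg) = 604×1000 / (1000 × 9.81) = 61.57 m.
Velocity heads: v₁²/2g = 2.46²/19.62 = 0.308 m; v₂²/2g = 6.22²/19.62 = 1.972 m.
Total head H = z₁ + ψ₁ + v₁²/2g = 162.00 + 61.57 + 0.308 = 223.88 m.
ψ₂ = H − z₂ − v₂²/2g = 223.88 − 164.35 − 1.972 = 57.56 m.
P₂ = ρgψ₂ = 1000 × 9.81 × 57.56 ≈ 565 kPa.

P₂ ≈ 565 kPa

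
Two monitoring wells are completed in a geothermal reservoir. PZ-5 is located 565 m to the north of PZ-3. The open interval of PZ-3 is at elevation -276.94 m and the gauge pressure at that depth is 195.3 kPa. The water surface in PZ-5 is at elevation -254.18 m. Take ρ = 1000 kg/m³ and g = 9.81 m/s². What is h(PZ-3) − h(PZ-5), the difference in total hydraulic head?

Pressure head at PZ-3: ψ = P/(ρg) = 195.3×1000 / (1000 × 9.81) = 19.91 m.
Total head at PZ-3: h = z + ψ = -276.94 + 19.91 = -257.03 m.
Total head at PZ-5: h = -254.18 m (water level in the piezometer is the total head).
Head difference: h(PZ-3) − h(PZ-5) = -257.03 − (-254.18) = -2.85 m.

Δh ≈ -2.85 m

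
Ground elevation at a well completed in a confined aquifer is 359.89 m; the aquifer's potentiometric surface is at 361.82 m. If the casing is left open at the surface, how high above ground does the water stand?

Water rises to the potentiometric surface, so the rise above ground = 361.82 − 359.89 = 1.93 m.

≈ 1.93 m above ground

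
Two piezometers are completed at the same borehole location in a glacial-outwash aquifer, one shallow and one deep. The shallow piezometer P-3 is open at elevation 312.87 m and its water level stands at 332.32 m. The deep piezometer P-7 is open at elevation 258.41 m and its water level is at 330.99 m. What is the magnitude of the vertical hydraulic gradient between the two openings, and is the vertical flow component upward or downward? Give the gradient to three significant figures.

Total head at P-3: h = 332.32 m (water level in the standpipe).
Total head at P-7: h = 330.99 m.
Δh = h(P-3) − h(P-7) = 332.32 − 330.99 = 1.33 m.
Vertical separation Δz = 312.87 − 258.41 = 54.46 m.
|i_v| = |Δh| / Δz = 1.33 / 54.46 = 0.0244.
Head is higher in the shallow piezometer, so vertical flow is downward (recharge condition).

|i_v| ≈ 0.0244; vertical flow is downward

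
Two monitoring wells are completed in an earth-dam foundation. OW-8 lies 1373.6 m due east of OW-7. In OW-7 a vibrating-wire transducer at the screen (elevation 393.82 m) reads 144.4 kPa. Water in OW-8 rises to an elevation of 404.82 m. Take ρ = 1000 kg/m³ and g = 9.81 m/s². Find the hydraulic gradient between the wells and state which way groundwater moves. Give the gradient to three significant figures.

Pressure head at OW-7: ψ = P/(ρg) = 144.4×1000 / (1000 × 9.81) = 14.72 m.
Total head at OW-7: h = z + ψ = 393.82 + 14.72 = 408.54 m.
Total head at OW-8: h = 404.82 m (water level in the piezometer is the total head).
Head difference: h(OW-7) − h(OW-8) = 408.54 − 404.82 = 3.72 m.
Hydraulic gradient: i = |Δh| / L = 3.72 / 1373.6 = 0.00271.
Flow is from higher to lower head: from OW-7 toward OW-8, i.e. toward the east.

i ≈ 0.00271; groundwater flows toward the east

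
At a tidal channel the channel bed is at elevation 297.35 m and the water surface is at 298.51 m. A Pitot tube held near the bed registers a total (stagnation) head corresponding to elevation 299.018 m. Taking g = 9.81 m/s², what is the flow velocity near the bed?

Near the bed, under hydrostatic conditions, the piezometric head (z + ψ) equals the free-surface elevation, 298.51 m.
Velocity head = total − piezometric = 299.018 − 298.51 = 0.508 m.
v = √(2g·h_v) = √(2 × 9.81 × 0.508) = 3.16 m/s.

v ≈ 3.16 m/s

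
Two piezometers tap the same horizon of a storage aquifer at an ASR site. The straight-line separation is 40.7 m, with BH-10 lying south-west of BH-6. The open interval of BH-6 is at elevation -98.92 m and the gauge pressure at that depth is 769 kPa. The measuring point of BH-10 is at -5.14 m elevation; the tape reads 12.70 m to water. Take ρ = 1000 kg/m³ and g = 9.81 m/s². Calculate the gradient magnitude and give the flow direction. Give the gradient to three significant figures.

Pressure head at BH-6: ψ = P/(ρg) = 769×1000 / (1000 × 9.81) = 78.39 m.
Total head at BH-6: h = z + ψ = -98.92 + 78.39 = -20.53 m.
Total head at BH-10: h = -5.14 − 12.70 = -17.84 m.
Head difference: h(BH-6) − h(BH-10) = -20.53 − (-17.84) = -2.69 m.
Hydraulic gradient: i = |Δh| / L = 2.69 / 40.7 = 0.0661.
Flow is from higher to lower head: from BH-10 toward BH-6, i.e. toward the north-east.

i ≈ 0.0661; groundwater flows toward the north-east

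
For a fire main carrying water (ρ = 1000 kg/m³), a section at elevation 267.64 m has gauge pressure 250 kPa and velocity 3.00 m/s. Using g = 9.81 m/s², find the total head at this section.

h ≈ 293.58 m

Pressure head ψ = P/(ρg) = 250×1000 / (1000 × 9.81) = 25.48 m.
Velocity head = v²/(2g) = 3.00² / (2 × 9.81) = 0.459 m.
h = z + ψ + v²/(2g) = 267.64 + 25.48 + 0.459 = 293.58 m.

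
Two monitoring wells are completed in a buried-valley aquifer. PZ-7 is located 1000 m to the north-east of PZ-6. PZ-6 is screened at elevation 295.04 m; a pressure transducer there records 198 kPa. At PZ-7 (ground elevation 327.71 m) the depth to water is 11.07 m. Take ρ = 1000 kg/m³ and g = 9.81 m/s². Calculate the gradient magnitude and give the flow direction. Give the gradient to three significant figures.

Pressure head at PZ-6: ψ = P/(ρg) = 198×1000 / (1000 × 9.81) = 20.18 m.
Total head at PZ-6: h = z + ψ = 295.04 + 20.18 = 315.22 m.
Total head at PZ-7: h = 327.71 − 11.07 = 316.64 m.
Head difference: h(PZ-6) − h(PZ-7) = 315.22 − 316.64 = -1.42 m.
Hydraulic gradient: i = |Δh| / L = 1.42 / 1000 = 0.00142.
Flow is from higher to lower head: from PZ-7 toward PZ-6, i.e. toward the south-west.

i ≈ 0.00142; groundwater flows toward the south-west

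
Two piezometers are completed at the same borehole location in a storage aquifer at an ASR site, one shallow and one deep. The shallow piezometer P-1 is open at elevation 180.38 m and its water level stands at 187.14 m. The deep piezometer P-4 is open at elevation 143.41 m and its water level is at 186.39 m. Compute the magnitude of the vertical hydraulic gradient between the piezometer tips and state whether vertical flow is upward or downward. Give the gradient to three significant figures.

|i_v| ≈ 0.0203; vertical flow is downward

Total head at P-1: h = 187.14 m (water level in the standpipe).
Total head at P-4: h = 186.39 m.
Δh = h(P-1) − h(P-4) = 187.14 − 186.39 = 0.75 m.
Vertical separation Δz = 180.38 − 143.41 = 36.97 m.
|i_v| = |Δh| / Δz = 0.75 / 36.97 = 0.0203.
Head is higher in the shallow piezometer, so vertical flow is downward (recharge condition).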